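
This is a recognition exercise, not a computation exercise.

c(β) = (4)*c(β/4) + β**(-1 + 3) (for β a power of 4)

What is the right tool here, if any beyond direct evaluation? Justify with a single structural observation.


Best approach: the master substitution — the call at β/4 makes this multiplicative recursion; the master-style substitution converts it to additive.


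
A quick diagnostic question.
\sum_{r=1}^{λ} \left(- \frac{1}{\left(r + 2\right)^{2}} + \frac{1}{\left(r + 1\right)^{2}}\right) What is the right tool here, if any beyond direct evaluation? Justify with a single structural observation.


Method: telescoping — difference-of-shifts structure (each term adds \frac{1}{\left(r + 1\right)^{2}}, then subtracts its one-index-advanced value, which the following term adds back) leaves only the first and last pieces standing.


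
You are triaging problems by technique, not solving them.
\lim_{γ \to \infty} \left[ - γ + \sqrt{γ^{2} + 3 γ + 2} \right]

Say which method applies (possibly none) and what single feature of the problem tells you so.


Best approach: conjugate multiplication — both pieces blow up but their difference is finite; the conjugate trick rationalizes \sqrt{γ^{2} + 3 γ + 2} - γ.


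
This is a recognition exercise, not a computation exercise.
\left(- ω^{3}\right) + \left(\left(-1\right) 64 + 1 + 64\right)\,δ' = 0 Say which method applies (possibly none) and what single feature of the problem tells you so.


Verdict: no special technique — the slope is a pure function of ω; integrate both sides and be done.


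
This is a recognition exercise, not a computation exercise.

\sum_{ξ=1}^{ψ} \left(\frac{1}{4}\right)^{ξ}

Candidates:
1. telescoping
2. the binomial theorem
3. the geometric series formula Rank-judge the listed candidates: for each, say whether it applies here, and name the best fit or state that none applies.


Diagnosis: the geometric series formula — consecutive terms stand in a fixed index-free ratio — the geometric sum formula closes it.
- telescoping: writing out consecutive terms as given produces no pairwise cancellation.
- the binomial theorem — no binomial coefficients pair with matched powers.
- the geometric series formula: yes, a natural case for it.


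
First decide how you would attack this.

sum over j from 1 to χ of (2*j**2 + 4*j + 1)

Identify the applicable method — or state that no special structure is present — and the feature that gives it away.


Diagnosis: no special technique — every summand is a constant multiple of a power of j — apply the standard power-sum identities one degree at a time.


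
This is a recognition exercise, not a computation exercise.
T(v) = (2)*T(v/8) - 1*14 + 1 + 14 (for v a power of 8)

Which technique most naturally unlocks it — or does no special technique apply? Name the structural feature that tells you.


Verdict: the master substitution — treat m = log base 8 of v as the new clock: one recursion step advances m by one while v scales by 8.


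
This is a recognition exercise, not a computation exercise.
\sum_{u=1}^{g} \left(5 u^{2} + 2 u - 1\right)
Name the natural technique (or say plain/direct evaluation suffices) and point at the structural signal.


Technique: no special technique — this is bookkeeping, not technique: standard formulas for sums of constant-multiple powers of u apply termwise.


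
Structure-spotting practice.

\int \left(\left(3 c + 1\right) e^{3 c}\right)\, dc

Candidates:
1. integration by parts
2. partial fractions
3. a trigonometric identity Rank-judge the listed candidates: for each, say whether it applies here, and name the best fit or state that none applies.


Verdict: integration by parts — 3 c + 1 dies after finitely many derivatives while e^{3 c} cycles under integration — the tabular/parts setup.
- integration by parts — applicable, and directly so.
- partial fractions: there is no rational-function structure to decompose.
- a trigonometric identity: there is no trigonometric structure at all — the integrand carries no sine or cosine to rewrite.


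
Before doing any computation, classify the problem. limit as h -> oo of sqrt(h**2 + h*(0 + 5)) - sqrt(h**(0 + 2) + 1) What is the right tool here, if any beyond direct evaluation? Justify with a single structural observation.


Method: conjugate multiplication — divergence minus divergence hides a finite answer — expose it by pairing sqrt(h**2 + h*(0 + 5)) - sqrt(h**(0 + 2) + 1) with its conjugate.


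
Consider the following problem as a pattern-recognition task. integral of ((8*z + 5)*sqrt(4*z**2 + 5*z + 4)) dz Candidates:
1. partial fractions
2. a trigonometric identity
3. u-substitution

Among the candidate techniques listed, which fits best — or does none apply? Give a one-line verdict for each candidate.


Best approach: u-substitution — everything non-trivial happens through the inner expression 4*z**2 + 5*z + 4, and its derivative accounts for the remaining factor up to a constant, so set u = 4*z**2 + 5*z + 4.
- partial fractions: there is no rational-function structure to decompose.
- a trigonometric identity — no sine or cosine appears, so there is nothing for a trigonometric identity to act on.
- u-substitution — applies; the problem has the shape this method handles.


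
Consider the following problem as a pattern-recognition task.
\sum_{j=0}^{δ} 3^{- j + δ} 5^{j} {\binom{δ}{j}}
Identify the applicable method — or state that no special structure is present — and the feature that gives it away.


Diagnosis: the binomial theorem — the summand is term j of a binomial expansion in 5 and 3; the whole sum is a single power.


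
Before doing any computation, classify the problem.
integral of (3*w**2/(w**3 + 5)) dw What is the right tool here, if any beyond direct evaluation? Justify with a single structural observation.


Diagnosis: u-substitution — set u = w**3 + 5: a constant multiple of its derivative, namely 3*w**2, is present as a factor once the integrand is collected, so the du is sitting there waiting.


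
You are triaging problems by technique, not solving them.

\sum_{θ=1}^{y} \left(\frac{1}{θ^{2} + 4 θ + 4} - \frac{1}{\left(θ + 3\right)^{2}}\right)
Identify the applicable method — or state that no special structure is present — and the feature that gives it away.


Best approach: telescoping — a difference of consecutive values of one function (\frac{1}{θ^{2} + 4 θ + 4} at one index and the next) — telescoping by construction.


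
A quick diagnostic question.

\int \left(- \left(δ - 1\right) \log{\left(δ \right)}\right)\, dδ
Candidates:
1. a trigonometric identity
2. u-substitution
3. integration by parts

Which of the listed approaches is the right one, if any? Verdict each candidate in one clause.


Method: integration by parts — with u = \log{\left(δ \right)} the logarithm disappears after one differentiation, leaving a power-rule integral.
- a trigonometric identity — with no trigonometric functions present, identity rewriting has no target.
- u-substitution: no subexpression of the integrand serves as a whole-integral substitution inner — individual terms may offer their own, but none carries its derivative as a factor of the full integrand; a working change of variable would have to be constructed from outside the expression.
- integration by parts — yes, a natural case for it.


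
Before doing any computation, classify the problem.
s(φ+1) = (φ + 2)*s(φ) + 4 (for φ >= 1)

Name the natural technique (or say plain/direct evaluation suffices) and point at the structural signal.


Verdict: a summation factor — it is first-order linear but the coefficient φ + 2 depends on the index, so multiply through by a summation factor to telescope it.


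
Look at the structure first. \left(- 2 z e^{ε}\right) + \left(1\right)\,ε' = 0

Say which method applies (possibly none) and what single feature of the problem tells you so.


Technique: separation of variables — separating collects all ε-dependence with the derivative and leaves all z-dependence opposite: variables separate.


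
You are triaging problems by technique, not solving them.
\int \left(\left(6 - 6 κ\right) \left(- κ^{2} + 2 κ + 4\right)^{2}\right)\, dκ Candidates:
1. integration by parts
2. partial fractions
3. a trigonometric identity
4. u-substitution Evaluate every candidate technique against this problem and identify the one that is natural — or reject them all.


Technique: u-substitution — read it as f(- κ^{2} + 2 κ + 4) times a constant multiple of d(- κ^{2} + 2 κ + 4): one substitution, u = - κ^{2} + 2 κ + 4, finishes it. Nothing stops a full expansion here — the substitution simply spares the algebra.
- integration by parts — parts would only shuffle a directly integrable integrand.
- partial fractions: the expression is not a ratio of polynomials that decomposes further.
- a trigonometric identity — there is no trigonometric structure at all — the integrand carries no sine or cosine to rewrite.
- u-substitution: a fit — the right tool for this form.


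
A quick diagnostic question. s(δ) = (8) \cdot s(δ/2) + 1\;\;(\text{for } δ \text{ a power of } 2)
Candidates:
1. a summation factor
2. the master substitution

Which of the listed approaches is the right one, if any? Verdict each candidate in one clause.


Best approach: the master substitution — treat m = log base 2 of δ as the new clock: one recursion step advances m by one while δ scales by 2.
- a summation factor — the recursion divides its index rather than shifting it — there is no previous-term chain for a summation factor to telescope.
- the master substitution: applicable, and directly so.


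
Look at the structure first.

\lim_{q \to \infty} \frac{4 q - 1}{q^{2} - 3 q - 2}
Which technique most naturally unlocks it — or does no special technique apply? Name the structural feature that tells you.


Best approach: dominant-term comparison — divide by the highest power of q present: lower-order terms vanish and the dominant ratio remains. l'Hôpital's at-infinity variant applies to the expression viewed as a single quotient; the leading-term comparison is the direct route.


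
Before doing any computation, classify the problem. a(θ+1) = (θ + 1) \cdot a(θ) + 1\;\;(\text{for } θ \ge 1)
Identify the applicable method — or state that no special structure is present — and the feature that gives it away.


Best approach: a summation factor — an index-dependent multiplier θ + 1 rules out characteristic roots; a summation factor converts it to a pure difference.


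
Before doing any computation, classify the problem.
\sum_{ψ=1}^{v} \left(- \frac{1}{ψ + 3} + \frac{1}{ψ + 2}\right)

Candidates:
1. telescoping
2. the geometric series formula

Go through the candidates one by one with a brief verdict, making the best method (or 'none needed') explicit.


Method: telescoping — consecutive terms evaluate one function at adjacent indices (\frac{1}{ψ + 2} is its current value): one term's tail is the next term's head, so the chain collapses.
- telescoping: applies; the problem has the shape this method handles.
- the geometric series formula — the ratio of consecutive terms depends on the index.


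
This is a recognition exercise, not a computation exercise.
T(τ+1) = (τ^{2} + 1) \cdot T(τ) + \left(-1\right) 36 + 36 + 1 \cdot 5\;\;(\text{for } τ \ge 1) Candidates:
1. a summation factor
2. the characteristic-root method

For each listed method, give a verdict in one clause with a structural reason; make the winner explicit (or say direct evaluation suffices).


Diagnosis: a summation factor — one-term recursion with variable weight τ^{2} + 1 is solved by product normalization, not by root-finding.
- a summation factor — yes, a natural case for it.
- the characteristic-root method — the coefficients change with the index, which the root method cannot absorb.


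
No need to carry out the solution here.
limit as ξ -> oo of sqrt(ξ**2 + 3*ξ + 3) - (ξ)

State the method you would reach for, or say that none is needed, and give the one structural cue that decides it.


Method: conjugate multiplication — two divergent pieces with a minus sign between them and a radical in the mix: rationalize sqrt(ξ**2 + 3*ξ + 3) - ξ before any limit law applies.


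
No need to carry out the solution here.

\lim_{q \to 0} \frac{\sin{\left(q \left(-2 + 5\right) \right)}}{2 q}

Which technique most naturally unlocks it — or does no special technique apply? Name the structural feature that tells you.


Best approach: l'Hôpital's rule (0/0) — both numerator and denominator vanish at 0: the genuine 0/0 indeterminate that l'Hôpital exists for. One could equally expand both pieces locally and compare leading terms; the rule does that in one stroke.


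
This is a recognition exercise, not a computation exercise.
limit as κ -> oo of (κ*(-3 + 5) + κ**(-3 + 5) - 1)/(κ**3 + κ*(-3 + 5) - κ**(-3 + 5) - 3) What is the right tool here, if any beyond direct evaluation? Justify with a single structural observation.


Verdict: dominant-term comparison — divide through by the highest power of κ; every lower-order term dies and the dominant terms decide the limit. As a single quotient, the ∞/∞ shape would yield to repeated differentiation as well — the growth comparison gets there in one look.


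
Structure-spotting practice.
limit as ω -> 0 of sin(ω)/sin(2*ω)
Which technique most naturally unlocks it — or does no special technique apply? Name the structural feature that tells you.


Diagnosis: l'Hôpital's rule (0/0) — substituting 0 gives 0 over 0; differentiate top and bottom once and re-evaluate. A first-order expansion at the point is an equally standard path; the rule packages it.


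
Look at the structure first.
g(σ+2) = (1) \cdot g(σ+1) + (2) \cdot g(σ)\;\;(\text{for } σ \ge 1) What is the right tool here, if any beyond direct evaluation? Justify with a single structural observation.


Diagnosis: the characteristic-root method — constant coefficients and linearity mean the ansatz r^σ reduces it to solving the characteristic polynomial.


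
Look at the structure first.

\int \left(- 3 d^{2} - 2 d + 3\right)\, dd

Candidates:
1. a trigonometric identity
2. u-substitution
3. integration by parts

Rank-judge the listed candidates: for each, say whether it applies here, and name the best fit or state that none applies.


Verdict: no special technique — nothing composite, nothing rational, nothing trigonometric — each constant-multiple power of d integrates by the power rule alone.
- a trigonometric identity — with no trigonometric functions present, identity rewriting has no target.
- u-substitution: any workable substitution here is cosmetic — the integrand is already in directly integrable form.
- integration by parts — parts would only shuffle a directly integrable integrand.


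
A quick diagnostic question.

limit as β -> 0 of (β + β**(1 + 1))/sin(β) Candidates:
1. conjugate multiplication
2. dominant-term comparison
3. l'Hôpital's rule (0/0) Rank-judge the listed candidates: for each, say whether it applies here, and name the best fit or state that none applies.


Diagnosis: l'Hôpital's rule (0/0) — both numerator and denominator vanish at 0: the genuine 0/0 indeterminate that l'Hôpital exists for. A first-order expansion at the point is an equally standard path; the rule packages it.
- conjugate multiplication: no divergent radical difference is present for a conjugate pair to cancel.
- dominant-term comparison — leading-power comparison does not apply to this form.
- l'Hôpital's rule (0/0): yes, a natural case for it.


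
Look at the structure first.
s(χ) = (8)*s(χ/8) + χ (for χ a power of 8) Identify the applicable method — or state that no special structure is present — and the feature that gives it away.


Diagnosis: the master substitution — a divide-and-conquer shape: argument χ/8, so change variables with χ = 8^m and solve the linear version.


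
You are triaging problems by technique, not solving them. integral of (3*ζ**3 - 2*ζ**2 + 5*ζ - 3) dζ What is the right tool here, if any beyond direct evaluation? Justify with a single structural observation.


Diagnosis: no special technique — the integrand is a sum of constant multiples of powers of ζ — integrate term by term.


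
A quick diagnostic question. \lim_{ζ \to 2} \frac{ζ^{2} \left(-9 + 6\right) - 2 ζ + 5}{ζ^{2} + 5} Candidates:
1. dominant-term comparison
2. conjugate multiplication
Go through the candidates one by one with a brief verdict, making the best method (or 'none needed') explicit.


Best approach: no special technique — the expression is continuous at 2 — substitute and evaluate; no indeterminate form appears.
- dominant-term comparison — this is not a rational comparison of growth rates at infinity.
- conjugate multiplication — rationalization has no target — no divergent radical difference appears.


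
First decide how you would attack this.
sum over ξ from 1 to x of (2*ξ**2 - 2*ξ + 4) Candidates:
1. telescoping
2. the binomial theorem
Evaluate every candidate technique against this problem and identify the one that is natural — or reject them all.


Method: no special technique — constant-multiple powers of ξ with no cancellation partners and no common ratio — use the standard power-sum formulas.
- telescoping — computed from the summand as displayed, the partial sums build up without the pairwise collapse telescoping exploits.
- the binomial theorem: the summand does not match any term pattern of an expanded binomial power.


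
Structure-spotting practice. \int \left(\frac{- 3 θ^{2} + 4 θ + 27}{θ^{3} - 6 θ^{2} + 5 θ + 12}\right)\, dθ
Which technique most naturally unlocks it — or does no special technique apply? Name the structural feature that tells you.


Best approach: partial fractions — θ^{3} - 6 θ^{2} + 5 θ + 12 splits into linear pieces, so the quotient is a sum of simple fractions — decompose before integrating.


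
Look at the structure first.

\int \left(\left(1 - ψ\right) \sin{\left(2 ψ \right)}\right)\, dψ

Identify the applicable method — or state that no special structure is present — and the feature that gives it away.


Diagnosis: integration by parts — a polynomial 1 - ψ against the kernel \sin{\left(2 ψ \right)} is the signature bounded-ladder case for integration by parts.


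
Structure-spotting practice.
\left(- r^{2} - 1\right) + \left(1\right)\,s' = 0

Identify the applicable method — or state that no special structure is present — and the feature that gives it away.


Method: no special technique — the slope is a pure function of r; integrate both sides and be done.


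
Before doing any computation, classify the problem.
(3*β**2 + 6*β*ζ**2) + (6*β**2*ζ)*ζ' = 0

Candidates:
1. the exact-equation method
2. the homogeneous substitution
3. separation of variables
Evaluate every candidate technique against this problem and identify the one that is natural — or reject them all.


Verdict: the exact-equation method — the mixed-partials test passes for 3*β**2 + 6*β*ζ**2 and 6*β**2*ζ, so a potential function exists as presented.
- the exact-equation method: yes, a natural case for it.
- the homogeneous substitution: the ratio of the variables does not determine the slope.
- separation of variables — the two dependences are entangled, not a clean product of one-variable pieces.


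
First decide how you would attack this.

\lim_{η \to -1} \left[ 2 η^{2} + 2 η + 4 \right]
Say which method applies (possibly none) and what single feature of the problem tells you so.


Verdict: no special technique — nothing blocks direct substitution at -1: plug in and finish.


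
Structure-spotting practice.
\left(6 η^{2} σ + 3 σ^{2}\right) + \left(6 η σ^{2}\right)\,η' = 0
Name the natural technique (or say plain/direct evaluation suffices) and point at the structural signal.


Technique: the exact-equation method — take the mixed partials of 6 η^{2} σ + 3 σ^{2} and 6 η σ^{2}: they are equal, which certifies an exact differential.


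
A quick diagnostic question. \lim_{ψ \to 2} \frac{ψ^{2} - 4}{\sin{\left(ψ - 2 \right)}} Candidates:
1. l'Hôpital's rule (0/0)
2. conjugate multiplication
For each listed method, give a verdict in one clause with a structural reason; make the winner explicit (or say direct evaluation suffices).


Verdict: l'Hôpital's rule (0/0) — numerator and denominator both vanish at 2 — a genuine 0/0 form, which is exactly when l'Hôpital applies. Known elementary limits would finish this too — the rule just bypasses the case analysis.
- l'Hôpital's rule (0/0) — yes — fits the structure here.
- conjugate multiplication: multiplying by a conjugate would not remove any indeterminacy here.


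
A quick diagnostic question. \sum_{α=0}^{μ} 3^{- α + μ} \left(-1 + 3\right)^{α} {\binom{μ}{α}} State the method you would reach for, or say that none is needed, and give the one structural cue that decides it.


Verdict: the binomial theorem — the summand is term α of a binomial expansion in (-1 + 3) and 3; the whole sum is a single power.


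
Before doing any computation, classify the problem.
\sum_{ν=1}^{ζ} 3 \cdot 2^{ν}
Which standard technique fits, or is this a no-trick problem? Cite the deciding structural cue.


Technique: the geometric series formula — each summand is the previous one scaled by 2; that constant multiplier is itself the geometric structure.


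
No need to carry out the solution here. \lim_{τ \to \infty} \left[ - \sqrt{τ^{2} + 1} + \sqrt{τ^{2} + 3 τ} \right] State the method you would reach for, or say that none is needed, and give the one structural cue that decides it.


Method: conjugate multiplication — an infinity-minus-infinity difference with a surviving radical — multiply by the conjugate to cancel the divergence.


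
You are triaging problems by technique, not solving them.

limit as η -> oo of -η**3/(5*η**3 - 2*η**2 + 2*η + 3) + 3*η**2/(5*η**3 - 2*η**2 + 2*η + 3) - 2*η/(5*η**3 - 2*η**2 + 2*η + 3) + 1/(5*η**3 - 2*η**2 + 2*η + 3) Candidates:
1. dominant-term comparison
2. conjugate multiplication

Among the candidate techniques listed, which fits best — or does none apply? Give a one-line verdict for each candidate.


Method: dominant-term comparison — divide through by the highest power of η; every lower-order term dies and the dominant terms decide the limit.
- dominant-term comparison — yes, a natural case for it.
- conjugate multiplication: rationalization has no target — no divergent radical difference appears.


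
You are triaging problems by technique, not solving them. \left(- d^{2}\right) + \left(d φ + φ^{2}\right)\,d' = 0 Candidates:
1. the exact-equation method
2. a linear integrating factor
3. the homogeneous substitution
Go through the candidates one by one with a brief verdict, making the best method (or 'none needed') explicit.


Verdict: the homogeneous substitution — the slope's numerator and denominator share total degree; set v = d/φ and the equation drops to separable form. This can also be massaged into Bernoulli form (the roles of the variables may need exchanging); the homogeneous substitution avoids that setup.
- the exact-equation method: the mixed partial derivatives differ, so the left side is not a total differential.
- a linear integrating factor — the unknown enters nonlinearly (through a power, a denominator, or a transcendental function), which the linear integrating-factor recipe cannot absorb as-is — any repair would come from a preliminary substitution, not the factor.
- the homogeneous substitution: yes — fits the structure here.


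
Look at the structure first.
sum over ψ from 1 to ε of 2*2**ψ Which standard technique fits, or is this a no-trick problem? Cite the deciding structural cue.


Verdict: the geometric series formula — the ratio of consecutive terms is the constant 2, independent of the index — a geometric sum.


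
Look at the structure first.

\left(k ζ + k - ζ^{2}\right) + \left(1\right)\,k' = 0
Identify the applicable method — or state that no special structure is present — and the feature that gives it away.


Verdict: a linear integrating factor — the unknown enters only to the first power against a nonzero forcing term — the integrating-factor template applies directly.


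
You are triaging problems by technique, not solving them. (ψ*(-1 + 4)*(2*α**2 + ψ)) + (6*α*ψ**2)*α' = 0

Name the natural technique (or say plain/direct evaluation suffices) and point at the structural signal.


Technique: the exact-equation method — equality of cross partials is the green light — assemble the potential function term by term.


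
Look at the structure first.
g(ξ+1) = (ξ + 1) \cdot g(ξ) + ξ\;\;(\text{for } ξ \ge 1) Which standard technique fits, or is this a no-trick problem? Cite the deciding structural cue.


Diagnosis: a summation factor — one step of memory with a weight ξ + 1 that changes as the index grows — the summation-factor construction is built for this.


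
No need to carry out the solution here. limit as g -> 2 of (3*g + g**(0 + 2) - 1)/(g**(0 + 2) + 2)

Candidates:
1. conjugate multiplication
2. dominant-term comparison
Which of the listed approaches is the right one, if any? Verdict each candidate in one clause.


Technique: no special technique — the expression is continuous at 2 — substitute and evaluate; no indeterminate form appears.
- conjugate multiplication — there is no infinity-minus-infinity radical difference to rationalize.
- dominant-term comparison: this is not a rational comparison of growth rates at infinity.


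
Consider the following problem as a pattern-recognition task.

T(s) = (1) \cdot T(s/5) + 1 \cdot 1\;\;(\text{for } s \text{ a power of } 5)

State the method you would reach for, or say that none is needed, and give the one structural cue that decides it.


Method: the master substitution — treat m = log base 5 of s as the new clock: one recursion step advances m by one while s scales by 5.


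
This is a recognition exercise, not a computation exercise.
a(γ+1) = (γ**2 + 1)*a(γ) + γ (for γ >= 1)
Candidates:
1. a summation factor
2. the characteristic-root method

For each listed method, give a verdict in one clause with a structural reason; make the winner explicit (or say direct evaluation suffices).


Technique: a summation factor — it is first-order linear but the coefficient γ**2 + 1 depends on the index, so multiply through by a summation factor to telescope it.
- a summation factor — applicable, and directly so.
- the characteristic-root method — an index-dependent weight blocks the pure exponential ansatz.


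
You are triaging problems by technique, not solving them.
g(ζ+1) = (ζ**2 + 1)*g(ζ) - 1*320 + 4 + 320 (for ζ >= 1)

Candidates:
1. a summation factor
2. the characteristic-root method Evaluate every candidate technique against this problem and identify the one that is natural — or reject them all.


Method: a summation factor — the coefficient ζ**2 + 1 drifts with the index, so no fixed root exists; normalizing by the cumulative product telescopes it.
- a summation factor: yes — fits the structure here.
- the characteristic-root method — the coefficients change with the index, which the root method cannot absorb.


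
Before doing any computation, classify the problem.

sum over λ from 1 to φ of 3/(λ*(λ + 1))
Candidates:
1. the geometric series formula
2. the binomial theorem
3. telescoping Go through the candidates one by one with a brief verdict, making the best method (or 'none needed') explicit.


Technique: telescoping — after splitting 3/(λ*(λ + 1)) into partial fractions, the pieces are shifted copies of one function and cancel telescopically.
- the geometric series formula: no single multiplier carries one term to the next throughout the sum.
- the binomial theorem — the terms lack the binomial-coefficient-weighted complementary-power pattern of an expansion.
- telescoping — applies; the problem has the shape this method handles.


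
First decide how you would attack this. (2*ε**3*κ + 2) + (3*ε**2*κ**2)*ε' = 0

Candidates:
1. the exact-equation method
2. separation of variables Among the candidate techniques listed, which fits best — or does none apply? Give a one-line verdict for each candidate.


Diagnosis: the exact-equation method — the compatibility test passes: the ε-derivative of 2*ε**3*κ + 2 matches the κ-derivative of 3*ε**2*κ**2, so integrate a potential.
- the exact-equation method: a fit — the right tool for this form.
- separation of variables — the two dependences are entangled, not a clean product of one-variable pieces.


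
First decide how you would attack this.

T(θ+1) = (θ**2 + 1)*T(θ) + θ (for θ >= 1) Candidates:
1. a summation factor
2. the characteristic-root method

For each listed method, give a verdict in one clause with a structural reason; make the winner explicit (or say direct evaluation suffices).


Verdict: a summation factor — one step of memory with a weight θ**2 + 1 that changes as the index grows — the summation-factor construction is built for this.
- a summation factor: yes, a natural case for it.
- the characteristic-root method: an index-dependent weight blocks the pure exponential ansatz.


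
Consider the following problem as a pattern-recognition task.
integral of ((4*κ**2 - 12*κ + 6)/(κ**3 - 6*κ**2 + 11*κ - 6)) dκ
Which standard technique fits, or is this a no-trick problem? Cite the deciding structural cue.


Diagnosis: partial fractions — break κ**3 - 6*κ**2 + 11*κ - 6 into its roots and the integral splits into logarithm-sized bites.


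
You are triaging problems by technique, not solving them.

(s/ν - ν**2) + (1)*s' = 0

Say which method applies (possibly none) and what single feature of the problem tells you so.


Technique: a linear integrating factor — the unknown enters only to the first power against a nonzero forcing term — the integrating-factor template applies directly.


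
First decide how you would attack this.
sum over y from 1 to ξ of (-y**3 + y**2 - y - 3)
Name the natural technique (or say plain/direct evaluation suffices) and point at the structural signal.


Diagnosis: no special technique — no cancellation, no constant ratio, no binomial weights — just polynomial terms summed directly.


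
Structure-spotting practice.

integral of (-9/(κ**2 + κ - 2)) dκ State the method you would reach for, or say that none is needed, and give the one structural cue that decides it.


Diagnosis: partial fractions — each factor of κ**2 + κ - 2 owns one elementary piece of the integrand — separate them and integrate piecewise.


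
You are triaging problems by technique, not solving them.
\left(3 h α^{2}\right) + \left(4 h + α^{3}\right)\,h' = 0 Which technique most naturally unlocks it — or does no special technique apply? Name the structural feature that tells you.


Method: the exact-equation method — the mixed-partials test passes for 3 h α^{2} and 4 h + α^{3}, so a potential function exists as presented.


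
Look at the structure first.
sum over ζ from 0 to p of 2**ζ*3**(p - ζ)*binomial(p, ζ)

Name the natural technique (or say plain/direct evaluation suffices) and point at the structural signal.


Method: the binomial theorem — the summand is term ζ of a binomial expansion in 2 and 3; the whole sum is a single power.


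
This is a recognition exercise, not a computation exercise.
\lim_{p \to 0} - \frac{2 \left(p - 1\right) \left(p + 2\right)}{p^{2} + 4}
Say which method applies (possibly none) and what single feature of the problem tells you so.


Method: no special technique — no zero denominators, no indeterminate clash at 0 — substitute and read off the value.


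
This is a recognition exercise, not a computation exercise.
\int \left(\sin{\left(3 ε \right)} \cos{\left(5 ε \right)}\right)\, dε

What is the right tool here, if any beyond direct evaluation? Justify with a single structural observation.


Best approach: a trigonometric identity — distinct frequencies under one product (\sin{\left(3 ε \right)} \cos{\left(5 ε \right)}): the product-to-sum identity is the systematic route to an integrable form.


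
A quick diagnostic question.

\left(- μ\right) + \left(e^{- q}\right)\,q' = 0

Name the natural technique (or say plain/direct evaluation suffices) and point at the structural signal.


Diagnosis: separation of variables — separating collects all q-dependence with the derivative and leaves all μ-dependence opposite: variables separate. The equation is exact as it stands too — a potential function exists — though separation reads the split structure directly.


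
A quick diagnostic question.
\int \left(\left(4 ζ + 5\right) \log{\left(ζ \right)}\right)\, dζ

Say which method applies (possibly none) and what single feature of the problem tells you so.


Technique: integration by parts — choose u = \log{\left(ζ \right)}: one derivative turns the logarithm algebraic, and the remaining factor 4 ζ + 5 integrates term by term under the power rule.


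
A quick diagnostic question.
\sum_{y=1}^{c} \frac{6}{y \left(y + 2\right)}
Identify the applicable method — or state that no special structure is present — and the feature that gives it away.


Verdict: telescoping — rewrite \frac{6}{y \left(y + 2\right)} as simple fractions and successive terms eat each other — only the edges survive.


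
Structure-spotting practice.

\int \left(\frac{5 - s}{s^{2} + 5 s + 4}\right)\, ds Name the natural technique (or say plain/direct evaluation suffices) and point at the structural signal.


Method: partial fractions — rational integrand, reducible denominator s^{2} + 5 s + 4: decompose first, integrate second.


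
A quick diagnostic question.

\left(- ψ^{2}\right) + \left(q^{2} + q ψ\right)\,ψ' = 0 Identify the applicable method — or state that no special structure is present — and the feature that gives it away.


Method: the homogeneous substitution — the slope is degree-zero homogeneous: the ratio substitution v = ψ/q collapses it. Suitably rearranged — at times with the variables' roles exchanged — this doubles as a Bernoulli equation; the homogeneous reading needs no such setup.


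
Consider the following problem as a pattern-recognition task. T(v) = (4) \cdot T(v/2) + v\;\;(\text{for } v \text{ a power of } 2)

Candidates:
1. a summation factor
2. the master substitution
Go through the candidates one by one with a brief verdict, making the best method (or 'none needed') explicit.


Method: the master substitution — the argument contracts 2-fold per step: reindex v exponentially and solve the linear recurrence in the new index.
- a summation factor — the recursion divides its index rather than shifting it — there is no previous-term chain for a summation factor to telescope.
- the master substitution — applicable, and directly so.


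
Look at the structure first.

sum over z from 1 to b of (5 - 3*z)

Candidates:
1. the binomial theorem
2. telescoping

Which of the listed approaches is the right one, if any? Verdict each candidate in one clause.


Method: no special technique — recognize the absence of structure: constant-multiple powers of z summed plainly, no special method required.
- the binomial theorem: the terms do not reassemble into a binomial power.
- telescoping — computed from the summand as displayed, the partial sums build up without the pairwise collapse telescoping exploits.


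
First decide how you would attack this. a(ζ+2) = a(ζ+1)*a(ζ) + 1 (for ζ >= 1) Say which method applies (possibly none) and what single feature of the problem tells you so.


Best approach: no special technique — the new term depends nonlinearly on the old ones, which disqualifies every superposition-based technique.


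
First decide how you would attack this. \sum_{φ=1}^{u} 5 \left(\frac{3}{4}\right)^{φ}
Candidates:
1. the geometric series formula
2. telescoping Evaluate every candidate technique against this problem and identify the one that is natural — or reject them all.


Best approach: the geometric series formula — check a ratio of consecutive terms: it is \frac{3}{4}, independent of the index, so the geometric formula closes the sum.
- the geometric series formula — yes — fits the structure here.
- telescoping — the summand is not presented as a shifted difference — a telescoping rewrite may exist, but the displayed structure does not offer one.


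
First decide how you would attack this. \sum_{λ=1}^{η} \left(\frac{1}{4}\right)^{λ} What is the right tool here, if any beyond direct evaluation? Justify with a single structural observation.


Method: the geometric series formula — term-over-term division gives \frac{1}{4} every time — index-free ratio, geometric sum formula applies.


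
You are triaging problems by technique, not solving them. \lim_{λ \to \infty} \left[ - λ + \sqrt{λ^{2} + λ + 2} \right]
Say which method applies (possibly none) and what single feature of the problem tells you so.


Verdict: conjugate multiplication — both pieces blow up but their difference is finite; the conjugate trick rationalizes \sqrt{λ^{2} + λ + 2} - λ.


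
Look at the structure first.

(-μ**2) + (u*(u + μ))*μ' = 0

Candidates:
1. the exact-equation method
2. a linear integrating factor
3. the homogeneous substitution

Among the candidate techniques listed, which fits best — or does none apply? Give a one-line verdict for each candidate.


Technique: the homogeneous substitution — scaling u and μ together leaves the slope fixed — it depends only on μ/u, so substitute the ratio. Rewriting — with the variables' roles exchanged where the shape demands it — would expose a Bernoulli structure too; the homogeneous substitution simply reads the degrees directly.
- the exact-equation method — no potential function has this form as its differential, as written.
- a linear integrating factor — a nonlinear term in the unknown puts this outside the integrating-factor template.
- the homogeneous substitution: applies; the problem has the shape this method handles.


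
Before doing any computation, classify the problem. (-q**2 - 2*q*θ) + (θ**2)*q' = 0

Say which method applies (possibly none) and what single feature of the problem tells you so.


Method: the homogeneous substitution — the slope's numerator and denominator share total degree; set v = q/θ and the equation drops to separable form. A Bernoulli rewrite works here as the equation stands — the homogeneous substitution is the more immediate reading.


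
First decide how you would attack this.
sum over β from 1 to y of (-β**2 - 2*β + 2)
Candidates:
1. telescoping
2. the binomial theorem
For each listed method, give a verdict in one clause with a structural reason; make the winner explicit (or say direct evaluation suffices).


Diagnosis: no special technique — the sum is polynomial through and through; closed forms for each power of β finish it directly.
- telescoping — as presented, consecutive terms share no shifted copy to cancel against — no rewrite is on display to change that.
- the binomial theorem: no binomial coefficients pair with matched powers.


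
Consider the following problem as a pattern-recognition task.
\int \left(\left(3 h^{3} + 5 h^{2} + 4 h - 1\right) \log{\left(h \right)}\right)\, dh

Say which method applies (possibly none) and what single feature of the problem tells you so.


Diagnosis: integration by parts — \log{\left(h \right)} blocks direct integration but differentiates to something rational — parts with the polynomial factor 3 h^{3} + 5 h^{2} + 4 h - 1 as dv.
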